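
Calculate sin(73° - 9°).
sin(73° - 9°) = sin 73° cos 9° - cos 73° sin 9° = 0.8988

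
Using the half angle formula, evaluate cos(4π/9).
cos(4π/9) = √((1 + cos 8π/9)/2) = 0.1736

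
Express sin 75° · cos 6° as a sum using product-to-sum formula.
sin 75° cos 6° = (1/2)[sin(75°+6°) + sin(75°-6°)]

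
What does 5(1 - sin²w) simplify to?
5(1 - sin²w) = 5(cos²w) (using Pythagorean identity)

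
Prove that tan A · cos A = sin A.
LHS = (sin A/cos A) · cos A = sin A = RHS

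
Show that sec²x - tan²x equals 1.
LHS = 1/cos²x - sin²x/cos²x = (1 - sin²x)/cos²x = cos²x/cos²x = 1 = RHS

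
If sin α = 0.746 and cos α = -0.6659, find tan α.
tan α = sin α / cos α = -1.12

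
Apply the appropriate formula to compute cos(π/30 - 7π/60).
cos(π/30 - 7π/60) = cos π/30 cos 7π/60 + sin π/30 sin 7π/60 = (√6+√2)/4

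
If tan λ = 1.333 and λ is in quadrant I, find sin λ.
sin λ = 0.7999 (using tan²λ + 1 = sec²λ)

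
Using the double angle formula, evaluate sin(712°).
sin(712°) = 2 sin 356° cos 356° = -0.1392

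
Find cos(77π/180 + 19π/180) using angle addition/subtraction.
cos(77π/180 + 19π/180) = cos 77π/180 cos 19π/180 - sin 77π/180 sin 19π/180 = -0.1045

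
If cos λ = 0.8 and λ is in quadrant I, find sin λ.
sin λ = 0.6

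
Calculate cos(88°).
cos(88°) = 0.0349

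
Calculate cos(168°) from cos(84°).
cos(168°) = cos²84° - sin²84° = -0.9781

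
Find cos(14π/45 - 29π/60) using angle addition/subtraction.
cos(14π/45 - 29π/60) = cos 14π/45 cos 29π/60 + sin 14π/45 sin 29π/60 = 0.8572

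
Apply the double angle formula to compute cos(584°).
cos(584°) = 1 - 2sin²292° = -0.7193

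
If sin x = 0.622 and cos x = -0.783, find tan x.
tan x = sin x / cos x = -0.7944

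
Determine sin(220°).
sin(220°) = -0.6428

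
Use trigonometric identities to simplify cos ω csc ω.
cos ω csc ω = cot ω (using Reciprocal + quotient)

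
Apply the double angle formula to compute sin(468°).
sin(468°) = 2 sin 234° cos 234° = 0.9511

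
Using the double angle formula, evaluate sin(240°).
sin(240°) = 2 sin 120° cos 120° = -√3/2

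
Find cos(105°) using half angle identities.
cos(105°) = -√((1 + cos 210°)/2) = -(√6-√2)/4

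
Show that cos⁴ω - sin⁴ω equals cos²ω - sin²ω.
LHS = (cos²ω - sin²ω)(cos²ω + sin²ω) = (cos²ω - sin²ω) · 1 = cos²ω - sin²ω = RHS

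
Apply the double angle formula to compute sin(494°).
sin(494°) = 2 sin 247° cos 247° = 0.7193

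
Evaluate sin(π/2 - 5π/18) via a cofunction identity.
sin(π/2 - 5π/18) = cos(5π/18) = 0.6428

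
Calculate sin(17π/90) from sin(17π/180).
sin(17π/90) = 2 sin 17π/180 cos 17π/180 = 0.5592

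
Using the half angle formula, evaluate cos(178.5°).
cos(178.5°) = -√((1 + cos 357°)/2) = -0.9997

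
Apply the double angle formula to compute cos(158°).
cos(158°) = cos²79° - sin²79° = -0.9272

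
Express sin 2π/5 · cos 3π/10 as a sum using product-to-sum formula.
sin 2π/5 cos 3π/10 = (1/2)[sin(2π/5+3π/10) + sin(2π/5-3π/10)]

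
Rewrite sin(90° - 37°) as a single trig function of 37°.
sin(90° - 37°) = cos(37°)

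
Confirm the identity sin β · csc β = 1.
LHS = sin β · (1/sin β) = 1 = RHS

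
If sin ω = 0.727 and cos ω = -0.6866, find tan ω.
tan ω = sin ω / cos ω = -1.059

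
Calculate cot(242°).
cot(242°) = 0.5317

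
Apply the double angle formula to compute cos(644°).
cos(644°) = cos²322° - sin²322° = 0.2419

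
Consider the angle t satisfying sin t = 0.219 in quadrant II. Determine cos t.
cos t = ±√(1 - sin²t) = -0.9757 (negative in QII)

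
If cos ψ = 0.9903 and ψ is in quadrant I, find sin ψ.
sin ψ = 0.1389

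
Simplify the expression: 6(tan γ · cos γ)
6(tan γ · cos γ) = 6(sin γ) (using Quotient identity)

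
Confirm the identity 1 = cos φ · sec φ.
RHS = cos φ · (1/cos φ) = 1 = LHS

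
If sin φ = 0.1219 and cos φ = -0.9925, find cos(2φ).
cos(2φ) = cos²φ - sin²φ = 0.9702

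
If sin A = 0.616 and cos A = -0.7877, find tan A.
tan A = sin A / cos A = -0.782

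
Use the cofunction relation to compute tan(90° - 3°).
tan(90° - 3°) = cot(3°) = 19.08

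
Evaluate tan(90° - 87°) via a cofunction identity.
tan(90° - 87°) = cot(87°) = 0.05241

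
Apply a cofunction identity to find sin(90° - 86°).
sin(90° - 86°) = cos(86°) = 0.06976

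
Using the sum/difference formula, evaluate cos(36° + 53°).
cos(36° + 53°) = cos 36° cos 53° - sin 36° sin 53° = 0.01745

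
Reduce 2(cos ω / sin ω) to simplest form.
2(cos ω / sin ω) = 2(cot ω) (using Quotient identity)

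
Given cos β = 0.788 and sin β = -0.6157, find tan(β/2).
tan(β/2) = sin β / (1 + cos β) = -0.3444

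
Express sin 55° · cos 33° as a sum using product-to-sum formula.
sin 55° cos 33° = (1/2)[sin(55°+33°) + sin(55°-33°)]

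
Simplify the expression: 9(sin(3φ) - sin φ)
9(sin(3φ) - sin φ) = 9(2 cos(2φ) sin φ) (using Sum-to-product)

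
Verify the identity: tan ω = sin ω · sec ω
RHS = sin ω · (1/cos ω) = sin ω/cos ω = tan ω = LHS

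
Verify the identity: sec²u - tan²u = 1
LHS = 1/cos²u - sin²u/cos²u = (1 - sin²u)/cos²u = cos²u/cos²u = 1 = RHS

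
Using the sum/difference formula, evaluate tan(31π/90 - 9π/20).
tan(31π/90 - 9π/20) = (tan 31π/90 - tan 9π/20)/(1 + tan 31π/90 tan 9π/20) = -0.3443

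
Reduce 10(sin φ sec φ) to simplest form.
10(sin φ sec φ) = 10(tan φ) (using Reciprocal + quotient)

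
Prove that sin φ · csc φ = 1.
LHS = sin φ · (1/sin φ) = 1 = RHS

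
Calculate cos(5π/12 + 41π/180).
cos(5π/12 + 41π/180) = cos 5π/12 cos 41π/180 - sin 5π/12 sin 41π/180 = -0.4384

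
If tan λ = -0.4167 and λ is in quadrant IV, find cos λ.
cos λ = 0.9231 (using tan²λ + 1 = sec²λ)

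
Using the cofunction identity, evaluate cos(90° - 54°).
cos(90° - 54°) = sin(54°) = 0.809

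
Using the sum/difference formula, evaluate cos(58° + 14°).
cos(58° + 14°) = cos 58° cos 14° - sin 58° sin 14° = 0.309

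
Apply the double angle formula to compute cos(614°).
cos(614°) = cos²307° - sin²307° = -0.2756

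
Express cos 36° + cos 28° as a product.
cos 36° + cos 28° = 2 cos(32°) cos(4°)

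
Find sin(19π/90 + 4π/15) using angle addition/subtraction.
sin(19π/90 + 4π/15) = sin 19π/90 cos 4π/15 + cos 19π/90 sin 4π/15 = 0.9976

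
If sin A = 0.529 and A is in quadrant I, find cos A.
cos A = 0.8486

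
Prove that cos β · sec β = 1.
LHS = cos β · (1/cos β) = 1 = RHS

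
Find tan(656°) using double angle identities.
tan(656°) = 2 tan 328° / (1 - tan²328°) = -2.05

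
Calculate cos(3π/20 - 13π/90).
cos(3π/20 - 13π/90) = cos 3π/20 cos 13π/90 + sin 3π/20 sin 13π/90 = 0.9998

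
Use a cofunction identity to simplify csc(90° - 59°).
csc(90° - 59°) = sec(59°)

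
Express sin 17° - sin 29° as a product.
sin 17° - sin 29° = 2 cos(23°) sin(-6°)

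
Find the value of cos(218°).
cos(218°) = -0.788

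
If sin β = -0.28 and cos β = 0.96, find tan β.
tan β = sin β / cos β = -0.2917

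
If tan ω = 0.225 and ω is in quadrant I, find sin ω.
sin ω = 0.2195 (using tan²ω + 1 = sec²ω)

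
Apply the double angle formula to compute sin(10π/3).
sin(10π/3) = 2 sin 5π/3 cos 5π/3 = -√3/2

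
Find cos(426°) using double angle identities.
cos(426°) = cos²213° - sin²213° = 0.4067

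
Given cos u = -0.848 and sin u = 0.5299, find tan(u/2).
tan(u/2) = sin u / (1 + cos u) = 3.486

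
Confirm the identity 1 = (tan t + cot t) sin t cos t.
RHS = (sin t/cos t + cos t/sin t) sin t cos t = ((sin²t + cos²t)/(sin t cos t)) · sin t cos t = sin²t + cos²t = 1 = LHS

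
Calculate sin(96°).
sin(96°) = 0.9945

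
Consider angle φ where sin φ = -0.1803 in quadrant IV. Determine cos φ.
cos φ = √(1 - sin²φ) = 0.9836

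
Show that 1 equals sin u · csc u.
RHS = sin u · (1/sin u) = 1 = LHS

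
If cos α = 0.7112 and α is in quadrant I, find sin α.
sin α = 0.703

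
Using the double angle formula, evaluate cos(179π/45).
cos(179π/45) = cos²179π/90 - sin²179π/90 = 0.9976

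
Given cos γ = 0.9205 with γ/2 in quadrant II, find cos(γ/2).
cos(γ/2) = ±√((1 + cos γ)/2); negative since γ/2 ∈ QII, so cos(γ/2) = -0.9799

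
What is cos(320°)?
cos(320°) = 0.766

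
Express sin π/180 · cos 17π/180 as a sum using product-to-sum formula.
sin π/180 cos 17π/180 = (1/2)[sin(π/180+17π/180) + sin(π/180-17π/180)]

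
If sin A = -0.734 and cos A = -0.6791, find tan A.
tan A = sin A / cos A = 1.081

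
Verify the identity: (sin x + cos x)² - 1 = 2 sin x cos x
LHS = sin²x + 2 sin x cos x + cos²x - 1 = (sin²x + cos²x) + 2 sin x cos x - 1 = 1 + 2 sin x cos x - 1 = 2 sin x cos x = RHS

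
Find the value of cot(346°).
cot(346°) = -4.011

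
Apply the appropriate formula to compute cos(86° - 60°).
cos(86° - 60°) = cos 86° cos 60° + sin 86° sin 60° = 0.8988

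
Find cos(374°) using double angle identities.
cos(374°) = cos²187° - sin²187° = 0.9703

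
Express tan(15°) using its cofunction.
tan(15°) = cot(90° - 15°) = cot(75°)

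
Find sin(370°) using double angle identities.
sin(370°) = 2 sin 185° cos 185° = 0.1736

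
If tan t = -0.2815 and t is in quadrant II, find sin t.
sin t = 0.271 (using tan²t + 1 = sec²t)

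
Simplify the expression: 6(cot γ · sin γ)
6(cot γ · sin γ) = 6(cos γ) (using Quotient identity)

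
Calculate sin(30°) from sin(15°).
sin(30°) = 2 sin 15° cos 15° = 1/2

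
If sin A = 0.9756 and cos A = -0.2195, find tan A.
tan A = sin A / cos A = -4.445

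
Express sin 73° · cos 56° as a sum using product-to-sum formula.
sin 73° cos 56° = (1/2)[sin(73°+56°) + sin(73°-56°)]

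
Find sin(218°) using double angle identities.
sin(218°) = 2 sin 109° cos 109° = -0.6157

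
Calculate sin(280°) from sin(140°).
sin(280°) = 2 sin 140° cos 140° = -0.9848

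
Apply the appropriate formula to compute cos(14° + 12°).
cos(14° + 12°) = cos 14° cos 12° - sin 14° sin 12° = 0.8988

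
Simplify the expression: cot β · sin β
cot β · sin β = cos β (using Quotient identity)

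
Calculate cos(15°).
cos(15°) = (√6+√2)/4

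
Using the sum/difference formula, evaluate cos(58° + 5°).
cos(58° + 5°) = cos 58° cos 5° - sin 58° sin 5° = 0.454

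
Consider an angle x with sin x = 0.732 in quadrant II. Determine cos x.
cos x = ±√(1 - sin²x) = -0.6813 (negative in QII)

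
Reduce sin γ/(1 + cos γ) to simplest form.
sin γ/(1 + cos γ) = tan(γ/2) (using Half angle)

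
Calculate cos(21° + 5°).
cos(21° + 5°) = cos 21° cos 5° - sin 21° sin 5° = 0.8988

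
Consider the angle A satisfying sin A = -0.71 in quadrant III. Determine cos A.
cos A = ±√(1 - sin²A) = -0.7042 (negative in QIII)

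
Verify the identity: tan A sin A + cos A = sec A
LHS = sin²A/cos A + cos A = (sin²A + cos²A)/cos A = 1/cos A = sec A = RHS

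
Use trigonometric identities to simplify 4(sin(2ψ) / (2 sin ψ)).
4(sin(2ψ) / (2 sin ψ)) = 4(cos ψ) (using Double angle)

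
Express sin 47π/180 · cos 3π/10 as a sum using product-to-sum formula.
sin 47π/180 cos 3π/10 = (1/2)[sin(47π/180+3π/10) + sin(47π/180-3π/10)]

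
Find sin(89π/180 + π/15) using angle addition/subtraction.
sin(89π/180 + π/15) = sin 89π/180 cos π/15 + cos 89π/180 sin π/15 = 0.9816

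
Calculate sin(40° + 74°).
sin(40° + 74°) = sin 40° cos 74° + cos 40° sin 74° = 0.9135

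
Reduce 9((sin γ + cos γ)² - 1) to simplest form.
9((sin γ + cos γ)² - 1) = 9(sin(2γ)) (using Pythagorean + double angle)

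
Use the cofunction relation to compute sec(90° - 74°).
sec(90° - 74°) = csc(74°) = 1.04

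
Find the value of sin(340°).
sin(340°) = -0.342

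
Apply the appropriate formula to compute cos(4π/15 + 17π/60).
cos(4π/15 + 17π/60) = cos 4π/15 cos 17π/60 - sin 4π/15 sin 17π/60 = -0.1564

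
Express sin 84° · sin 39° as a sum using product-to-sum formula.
sin 84° sin 39° = (1/2)[cos(84°-39°) - cos(84°+39°)]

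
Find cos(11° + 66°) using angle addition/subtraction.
cos(11° + 66°) = cos 11° cos 66° - sin 11° sin 66° = 0.225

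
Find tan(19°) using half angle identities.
tan(19°) = sin 38° / (1 + cos 38°) = 0.3443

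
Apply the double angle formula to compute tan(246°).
tan(246°) = 2 tan 123° / (1 - tan²123°) = 2.246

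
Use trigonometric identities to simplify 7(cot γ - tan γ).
7(cot γ - tan γ) = 7(2 cot(2γ)) (using Double angle)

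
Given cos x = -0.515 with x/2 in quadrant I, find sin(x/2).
sin(x/2) = ±√((1 - cos x)/2); positive since x/2 ∈ QI, so sin(x/2) = 0.8703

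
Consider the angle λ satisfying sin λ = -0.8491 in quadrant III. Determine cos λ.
cos λ = ±√(1 - sin²λ) = -0.5282 (negative in QIII)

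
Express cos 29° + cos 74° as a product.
cos 29° + cos 74° = 2 cos(51.5°) cos(-22.5°)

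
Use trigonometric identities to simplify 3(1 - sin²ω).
3(1 - sin²ω) = 3(cos²ω) (using Pythagorean identity)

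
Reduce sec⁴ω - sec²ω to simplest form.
sec⁴ω - sec²ω = tan⁴ω + tan²ω (using Pythagorean)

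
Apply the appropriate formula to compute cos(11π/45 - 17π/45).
cos(11π/45 - 17π/45) = cos 11π/45 cos 17π/45 + sin 11π/45 sin 17π/45 = 0.9135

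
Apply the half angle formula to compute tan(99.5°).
tan(99.5°) = sin 199° / (1 + cos 199°) = -5.976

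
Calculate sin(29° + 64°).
sin(29° + 64°) = sin 29° cos 64° + cos 29° sin 64° = 0.9986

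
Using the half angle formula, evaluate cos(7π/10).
cos(7π/10) = -√((1 + cos 7π/5)/2) = -0.5878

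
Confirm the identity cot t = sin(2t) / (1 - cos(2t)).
RHS = 2 sin t cos t / (2sin²t) = cos t/sin t = cot t = LHS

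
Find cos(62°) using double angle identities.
cos(62°) = cos²31° - sin²31° = 0.4695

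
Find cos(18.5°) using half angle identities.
cos(18.5°) = √((1 + cos 37°)/2) = 0.9483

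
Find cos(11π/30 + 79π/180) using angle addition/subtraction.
cos(11π/30 + 79π/180) = cos 11π/30 cos 79π/180 - sin 11π/30 sin 79π/180 = -0.8192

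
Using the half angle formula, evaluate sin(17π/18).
sin(17π/18) = √((1 - cos 17π/9)/2) = 0.1736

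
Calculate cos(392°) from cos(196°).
cos(392°) = cos²196° - sin²196° = 0.848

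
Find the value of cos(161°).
cos(161°) = -0.9455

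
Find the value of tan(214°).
tan(214°) = 0.6745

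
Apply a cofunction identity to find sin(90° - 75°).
sin(90° - 75°) = cos(75°) = (√6-√2)/4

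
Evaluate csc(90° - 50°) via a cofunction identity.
csc(90° - 50°) = sec(50°) = 1.556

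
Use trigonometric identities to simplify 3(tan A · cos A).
3(tan A · cos A) = 3(sin A) (using Quotient identity)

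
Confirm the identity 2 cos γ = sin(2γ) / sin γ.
RHS = 2 sin γ cos γ / sin γ = 2 cos γ = LHS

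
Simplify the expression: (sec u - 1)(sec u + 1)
(sec u - 1)(sec u + 1) = tan²u (using Diff. of squares)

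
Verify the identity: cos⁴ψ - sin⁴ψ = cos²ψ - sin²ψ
LHS = (cos²ψ - sin²ψ)(cos²ψ + sin²ψ) = (cos²ψ - sin²ψ) · 1 = cos²ψ - sin²ψ = RHS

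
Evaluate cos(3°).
cos(3°) = 0.9986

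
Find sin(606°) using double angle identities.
sin(606°) = 2 sin 303° cos 303° = -0.9135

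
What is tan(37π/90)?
tan(37π/90) = 3.487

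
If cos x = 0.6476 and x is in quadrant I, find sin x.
sin x = 0.762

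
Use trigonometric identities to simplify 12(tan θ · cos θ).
12(tan θ · cos θ) = 12(sin θ) (using Quotient identity)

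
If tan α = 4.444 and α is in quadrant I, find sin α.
sin α = 0.9756 (using tan²α + 1 = sec²α)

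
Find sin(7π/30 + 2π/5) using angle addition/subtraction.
sin(7π/30 + 2π/5) = sin 7π/30 cos 2π/5 + cos 7π/30 sin 2π/5 = 0.9135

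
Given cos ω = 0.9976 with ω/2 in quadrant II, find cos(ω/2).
cos(ω/2) = ±√((1 + cos ω)/2); negative since ω/2 ∈ QII, so cos(ω/2) = -0.9994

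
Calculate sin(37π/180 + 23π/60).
sin(37π/180 + 23π/60) = sin 37π/180 cos 23π/60 + cos 37π/180 sin 23π/60 = 0.9613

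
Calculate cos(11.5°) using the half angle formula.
cos(11.5°) = √((1 + cos 23°)/2) = 0.9799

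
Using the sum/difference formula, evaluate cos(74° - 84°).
cos(74° - 84°) = cos 74° cos 84° + sin 74° sin 84° = 0.9848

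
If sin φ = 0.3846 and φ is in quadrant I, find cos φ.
cos φ = 0.9231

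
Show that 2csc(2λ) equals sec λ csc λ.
LHS = 2/sin(2λ) = 2/(2 sin λ cos λ) = 1/(sin λ cos λ) = (1/cos λ)(1/sin λ) = sec λ csc λ = RHS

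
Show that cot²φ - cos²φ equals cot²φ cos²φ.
LHS = cos²φ/sin²φ - cos²φ = cos²φ(1/sin²φ - 1) = cos²φ · (1 - sin²φ)/sin²φ = cos²φ · cos²φ/sin²φ = cos²φ · cot²φ = RHS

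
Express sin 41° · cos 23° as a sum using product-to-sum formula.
sin 41° cos 23° = (1/2)[sin(41°+23°) + sin(41°-23°)]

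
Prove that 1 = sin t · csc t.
RHS = sin t · (1/sin t) = 1 = LHS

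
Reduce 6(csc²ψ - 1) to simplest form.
6(csc²ψ - 1) = 6(cot²ψ) (using Pythagorean identity)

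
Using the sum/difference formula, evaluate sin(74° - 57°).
sin(74° - 57°) = sin 74° cos 57° - cos 74° sin 57° = 0.2924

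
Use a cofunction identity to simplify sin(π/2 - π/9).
sin(π/2 - π/9) = cos(π/9)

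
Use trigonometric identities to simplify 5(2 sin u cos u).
5(2 sin u cos u) = 5(sin(2u)) (using Double angle)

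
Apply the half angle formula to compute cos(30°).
cos(30°) = √((1 + cos 60°)/2) = √3/2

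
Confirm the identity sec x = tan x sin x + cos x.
RHS = sin²x/cos x + cos x = (sin²x + cos²x)/cos x = 1/cos x = sec x = LHS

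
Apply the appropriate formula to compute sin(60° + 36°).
sin(60° + 36°) = sin 60° cos 36° + cos 60° sin 36° = 0.9945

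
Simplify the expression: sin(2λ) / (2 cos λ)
sin(2λ) / (2 cos λ) = sin λ (using Double angle)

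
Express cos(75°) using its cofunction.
cos(75°) = sin(90° - 75°) = sin(15°)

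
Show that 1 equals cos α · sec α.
RHS = cos α · (1/cos α) = 1 = LHS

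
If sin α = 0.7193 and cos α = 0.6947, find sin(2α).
sin(2α) = 2 sin α cos α = 0.9994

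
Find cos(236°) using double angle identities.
cos(236°) = cos²118° - sin²118° = -0.5592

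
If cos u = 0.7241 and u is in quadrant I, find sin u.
sin u = 0.6897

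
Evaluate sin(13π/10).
sin(13π/10) = -0.809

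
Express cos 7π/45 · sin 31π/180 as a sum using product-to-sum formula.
cos 7π/45 sin 31π/180 = (1/2)[sin(7π/45+31π/180) - sin(7π/45-31π/180)]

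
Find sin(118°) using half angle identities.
sin(118°) = √((1 - cos 236°)/2) = 0.8829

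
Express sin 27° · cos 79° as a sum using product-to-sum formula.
sin 27° cos 79° = (1/2)[sin(27°+79°) + sin(27°-79°)]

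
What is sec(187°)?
sec(187°) = -1.008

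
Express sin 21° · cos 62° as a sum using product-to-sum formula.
sin 21° cos 62° = (1/2)[sin(21°+62°) + sin(21°-62°)]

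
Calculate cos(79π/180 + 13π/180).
cos(79π/180 + 13π/180) = cos 79π/180 cos 13π/180 - sin 79π/180 sin 13π/180 = -0.0349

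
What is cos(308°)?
cos(308°) = 0.6157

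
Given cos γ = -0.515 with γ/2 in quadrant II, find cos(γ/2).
cos(γ/2) = ±√((1 + cos γ)/2); negative since γ/2 ∈ QII, so cos(γ/2) = -0.4924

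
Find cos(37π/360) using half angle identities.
cos(37π/360) = √((1 + cos 37π/180)/2) = 0.9483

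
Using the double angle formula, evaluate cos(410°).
cos(410°) = cos²205° - sin²205° = 0.6428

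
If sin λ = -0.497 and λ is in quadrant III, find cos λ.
cos λ = -0.8678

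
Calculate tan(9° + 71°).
tan(9° + 71°) = (tan 9° + tan 71°)/(1 - tan 9° tan 71°) = 5.671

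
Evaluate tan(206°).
tan(206°) = 0.4877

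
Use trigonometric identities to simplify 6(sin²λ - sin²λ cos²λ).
6(sin²λ - sin²λ cos²λ) = 6(sin⁴λ) (using Factoring)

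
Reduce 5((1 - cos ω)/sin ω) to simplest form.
5((1 - cos ω)/sin ω) = 5(tan(ω/2)) (using Half angle)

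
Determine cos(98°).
cos(98°) = -0.1392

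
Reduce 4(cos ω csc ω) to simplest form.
4(cos ω csc ω) = 4(cot ω) (using Reciprocal + quotient)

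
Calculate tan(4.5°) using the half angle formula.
tan(4.5°) = sin 9° / (1 + cos 9°) = 0.0787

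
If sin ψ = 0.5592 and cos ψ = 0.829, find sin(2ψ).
sin(2ψ) = 2 sin ψ cos ψ = 0.9272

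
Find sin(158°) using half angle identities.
sin(158°) = √((1 - cos 316°)/2) = 0.3746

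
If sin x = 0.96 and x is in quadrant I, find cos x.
cos x = 0.28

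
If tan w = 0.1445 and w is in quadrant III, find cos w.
cos w = -0.9897 (using tan²w + 1 = sec²w)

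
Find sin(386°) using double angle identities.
sin(386°) = 2 sin 193° cos 193° = 0.4384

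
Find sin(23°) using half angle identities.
sin(23°) = √((1 - cos 46°)/2) = 0.3907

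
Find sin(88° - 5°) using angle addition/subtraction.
sin(88° - 5°) = sin 88° cos 5° - cos 88° sin 5° = 0.9925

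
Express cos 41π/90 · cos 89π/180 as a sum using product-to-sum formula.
cos 41π/90 cos 89π/180 = (1/2)[cos(41π/90-89π/180) + cos(41π/90+89π/180)]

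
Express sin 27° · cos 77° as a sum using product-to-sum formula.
sin 27° cos 77° = (1/2)[sin(27°+77°) + sin(27°-77°)]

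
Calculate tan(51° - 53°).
tan(51° - 53°) = (tan 51° - tan 53°)/(1 + tan 51° tan 53°) = -0.03492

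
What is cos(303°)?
cos(303°) = 0.5446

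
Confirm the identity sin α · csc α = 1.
LHS = sin α · (1/sin α) = 1 = RHS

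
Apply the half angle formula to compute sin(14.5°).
sin(14.5°) = √((1 - cos 29°)/2) = 0.2504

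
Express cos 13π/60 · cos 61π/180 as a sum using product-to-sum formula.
cos 13π/60 cos 61π/180 = (1/2)[cos(13π/60-61π/180) + cos(13π/60+61π/180)]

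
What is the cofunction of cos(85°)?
cos(85°) = sin(90° - 85°) = sin(5°)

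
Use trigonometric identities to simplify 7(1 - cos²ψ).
7(1 - cos²ψ) = 7(sin²ψ) (using Pythagorean identity)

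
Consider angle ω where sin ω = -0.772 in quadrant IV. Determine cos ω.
cos ω = √(1 - sin²ω) = 0.6356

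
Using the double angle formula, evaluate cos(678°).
cos(678°) = cos²339° - sin²339° = 0.7431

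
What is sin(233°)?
sin(233°) = -0.7986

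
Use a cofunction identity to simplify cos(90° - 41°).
cos(90° - 41°) = sin(41°)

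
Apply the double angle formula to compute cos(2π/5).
cos(2π/5) = cos²π/5 - sin²π/5 = 0.309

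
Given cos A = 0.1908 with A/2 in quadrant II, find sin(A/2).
sin(A/2) = ±√((1 - cos A)/2); positive since A/2 ∈ QII, so sin(A/2) = 0.6361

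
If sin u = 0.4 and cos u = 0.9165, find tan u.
tan u = sin u / cos u = 0.4364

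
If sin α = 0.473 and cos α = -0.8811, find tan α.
tan α = sin α / cos α = -0.5368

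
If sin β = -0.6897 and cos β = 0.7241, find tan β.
tan β = sin β / cos β = -0.9525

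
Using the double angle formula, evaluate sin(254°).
sin(254°) = 2 sin 127° cos 127° = -0.9613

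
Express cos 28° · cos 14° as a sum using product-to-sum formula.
cos 28° cos 14° = (1/2)[cos(28°-14°) + cos(28°+14°)]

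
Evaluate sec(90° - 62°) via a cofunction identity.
sec(90° - 62°) = csc(62°) = 1.133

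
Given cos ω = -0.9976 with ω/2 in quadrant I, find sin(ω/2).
sin(ω/2) = ±√((1 - cos ω)/2); positive since ω/2 ∈ QI, so sin(ω/2) = 0.9994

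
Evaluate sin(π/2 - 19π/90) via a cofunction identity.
sin(π/2 - 19π/90) = cos(19π/90) = 0.788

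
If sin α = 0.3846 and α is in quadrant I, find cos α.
cos α = 0.9231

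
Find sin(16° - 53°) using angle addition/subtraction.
sin(16° - 53°) = sin 16° cos 53° - cos 16° sin 53° = -0.6018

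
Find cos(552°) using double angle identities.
cos(552°) = 1 - 2sin²276° = -0.9781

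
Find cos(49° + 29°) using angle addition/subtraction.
cos(49° + 29°) = cos 49° cos 29° - sin 49° sin 29° = 0.2079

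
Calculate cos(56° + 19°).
cos(56° + 19°) = cos 56° cos 19° - sin 56° sin 19° = (√6-√2)/4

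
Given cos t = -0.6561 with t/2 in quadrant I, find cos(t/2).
cos(t/2) = ±√((1 + cos t)/2); positive since t/2 ∈ QI, so cos(t/2) = 0.4147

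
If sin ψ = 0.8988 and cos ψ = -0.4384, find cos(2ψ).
cos(2ψ) = cos²ψ - sin²ψ = -0.6156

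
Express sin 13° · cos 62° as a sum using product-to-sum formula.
sin 13° cos 62° = (1/2)[sin(13°+62°) + sin(13°-62°)]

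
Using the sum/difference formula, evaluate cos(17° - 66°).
cos(17° - 66°) = cos 17° cos 66° + sin 17° sin 66° = 0.6561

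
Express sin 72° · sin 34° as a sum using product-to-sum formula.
sin 72° sin 34° = (1/2)[cos(72°-34°) - cos(72°+34°)]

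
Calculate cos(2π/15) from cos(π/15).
cos(2π/15) = cos²π/15 - sin²π/15 = 0.9135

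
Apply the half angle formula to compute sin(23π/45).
sin(23π/45) = √((1 - cos 46π/45)/2) = 0.9994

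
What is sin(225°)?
sin(225°) = -√2/2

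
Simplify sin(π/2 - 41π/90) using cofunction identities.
sin(π/2 - 41π/90) = cos(41π/90)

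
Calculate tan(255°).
tan(255°) = 2+√3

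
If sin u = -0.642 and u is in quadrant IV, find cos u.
cos u = 0.7667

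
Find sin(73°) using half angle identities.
sin(73°) = √((1 - cos 146°)/2) = 0.9563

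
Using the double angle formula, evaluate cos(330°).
cos(330°) = cos²165° - sin²165° = √3/2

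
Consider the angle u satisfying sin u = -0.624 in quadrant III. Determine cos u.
cos u = ±√(1 - sin²u) = -0.7814 (negative in QIII)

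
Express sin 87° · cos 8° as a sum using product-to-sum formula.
sin 87° cos 8° = (1/2)[sin(87°+8°) + sin(87°-8°)]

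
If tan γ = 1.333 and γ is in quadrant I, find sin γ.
sin γ = 0.7999 (using tan²γ + 1 = sec²γ)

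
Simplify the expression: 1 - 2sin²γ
1 - 2sin²γ = cos(2γ) (using Double angle)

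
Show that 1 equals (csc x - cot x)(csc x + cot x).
RHS = csc²x - cot²x = (1 + cot²x) - cot²x = 1 = LHS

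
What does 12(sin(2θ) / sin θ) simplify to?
12(sin(2θ) / sin θ) = 12(2 cos θ) (using Double angle)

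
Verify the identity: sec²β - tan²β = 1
LHS = 1/cos²β - sin²β/cos²β = (1 - sin²β)/cos²β = cos²β/cos²β = 1 = RHS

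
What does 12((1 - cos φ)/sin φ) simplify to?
12((1 - cos φ)/sin φ) = 12(tan(φ/2)) (using Half angle)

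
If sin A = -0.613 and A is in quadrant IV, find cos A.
cos A = 0.7901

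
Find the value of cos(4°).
cos(4°) = 0.9976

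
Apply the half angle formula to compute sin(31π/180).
sin(31π/180) = √((1 - cos 31π/90)/2) = 0.515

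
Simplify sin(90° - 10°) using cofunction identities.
sin(90° - 10°) = cos(10°)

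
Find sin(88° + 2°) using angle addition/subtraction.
sin(88° + 2°) = sin 88° cos 2° + cos 88° sin 2° = 1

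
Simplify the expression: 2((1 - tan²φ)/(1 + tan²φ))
2((1 - tan²φ)/(1 + tan²φ)) = 2(cos(2φ)) (using Double angle)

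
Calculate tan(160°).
tan(160°) = -0.364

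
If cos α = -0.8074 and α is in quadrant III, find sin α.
sin α = -0.59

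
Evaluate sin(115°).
sin(115°) = 0.9063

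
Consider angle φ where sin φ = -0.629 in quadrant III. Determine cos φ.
cos φ = ±√(1 - sin²φ) = -0.7774 (negative in QIII)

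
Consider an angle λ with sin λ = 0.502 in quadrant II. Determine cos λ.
cos λ = ±√(1 - sin²λ) = -0.8649 (negative in QII)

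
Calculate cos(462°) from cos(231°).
cos(462°) = cos²231° - sin²231° = -0.2079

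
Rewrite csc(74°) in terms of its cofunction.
csc(74°) = sec(90° - 74°) = sec(16°)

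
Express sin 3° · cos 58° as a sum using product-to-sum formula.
sin 3° cos 58° = (1/2)[sin(3°+58°) + sin(3°-58°)]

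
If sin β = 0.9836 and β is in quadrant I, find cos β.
cos β = 0.1804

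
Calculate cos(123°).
cos(123°) = -0.5446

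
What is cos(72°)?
cos(72°) = 0.309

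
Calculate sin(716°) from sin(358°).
sin(716°) = 2 sin 358° cos 358° = -0.06976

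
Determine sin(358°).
sin(358°) = -0.0349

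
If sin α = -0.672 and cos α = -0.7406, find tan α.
tan α = sin α / cos α = 0.9074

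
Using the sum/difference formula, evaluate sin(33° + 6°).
sin(33° + 6°) = sin 33° cos 6° + cos 33° sin 6° = 0.6293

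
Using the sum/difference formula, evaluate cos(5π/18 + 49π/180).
cos(5π/18 + 49π/180) = cos 5π/18 cos 49π/180 - sin 5π/18 sin 49π/180 = -0.1564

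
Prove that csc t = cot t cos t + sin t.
RHS = cos²t/sin t + sin t = (cos²t + sin²t)/sin t = 1/sin t = csc t = LHS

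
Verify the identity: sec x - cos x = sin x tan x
LHS = 1/cos x - cos x = (1 - cos²x)/cos x = sin²x/cos x = sin x · (sin x/cos x) = sin x tan x = RHS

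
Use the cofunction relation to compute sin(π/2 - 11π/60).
sin(π/2 - 11π/60) = cos(11π/60) = 0.8387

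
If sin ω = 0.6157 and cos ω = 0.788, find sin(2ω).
sin(2ω) = 2 sin ω cos ω = 0.9703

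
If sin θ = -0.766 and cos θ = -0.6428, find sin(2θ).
sin(2θ) = 2 sin θ cos θ = 0.9848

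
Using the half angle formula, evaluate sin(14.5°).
sin(14.5°) = √((1 - cos 29°)/2) = 0.2504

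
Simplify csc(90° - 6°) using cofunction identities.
csc(90° - 6°) = sec(6°)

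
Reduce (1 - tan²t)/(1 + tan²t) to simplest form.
(1 - tan²t)/(1 + tan²t) = cos(2t) (using Double angle)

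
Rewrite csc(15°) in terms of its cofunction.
csc(15°) = sec(90° - 15°) = sec(75°)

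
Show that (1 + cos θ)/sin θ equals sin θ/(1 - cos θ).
RHS = sin θ(1 + cos θ) / ((1 - cos θ)(1 + cos θ)) = sin θ(1 + cos θ) / (1 - cos²θ) = sin θ(1 + cos θ) / sin²θ = (1 + cos θ)/sin θ = LHS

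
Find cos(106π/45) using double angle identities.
cos(106π/45) = cos²53π/45 - sin²53π/45 = 0.4384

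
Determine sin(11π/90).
sin(11π/90) = 0.3746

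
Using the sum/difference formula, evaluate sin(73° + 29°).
sin(73° + 29°) = sin 73° cos 29° + cos 73° sin 29° = 0.9781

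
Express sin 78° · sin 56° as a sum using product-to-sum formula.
sin 78° sin 56° = (1/2)[cos(78°-56°) - cos(78°+56°)]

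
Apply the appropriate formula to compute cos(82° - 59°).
cos(82° - 59°) = cos 82° cos 59° + sin 82° sin 59° = 0.9205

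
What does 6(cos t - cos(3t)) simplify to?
6(cos t - cos(3t)) = 6(2 sin(2t) sin t) (using Sum-to-product)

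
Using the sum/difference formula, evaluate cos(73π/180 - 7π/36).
cos(73π/180 - 7π/36) = cos 73π/180 cos 7π/36 + sin 73π/180 sin 7π/36 = 0.788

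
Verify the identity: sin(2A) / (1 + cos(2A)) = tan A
LHS = 2 sin A cos A / (2cos²A) = sin A/cos A = tan A = RHS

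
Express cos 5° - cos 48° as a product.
cos 5° - cos 48° = -2 sin(26.5°) sin(-21.5°)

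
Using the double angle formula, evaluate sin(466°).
sin(466°) = 2 sin 233° cos 233° = 0.9613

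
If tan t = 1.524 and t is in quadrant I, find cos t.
cos t = 0.5486 (using tan²t + 1 = sec²t)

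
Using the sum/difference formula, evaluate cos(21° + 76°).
cos(21° + 76°) = cos 21° cos 76° - sin 21° sin 76° = -0.1219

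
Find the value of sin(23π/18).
sin(23π/18) = -0.766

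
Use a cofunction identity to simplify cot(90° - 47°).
cot(90° - 47°) = tan(47°)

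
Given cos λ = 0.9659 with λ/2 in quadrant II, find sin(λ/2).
sin(λ/2) = ±√((1 - cos λ)/2); positive since λ/2 ∈ QII, so sin(λ/2) = 0.1306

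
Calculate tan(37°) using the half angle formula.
tan(37°) = sin 74° / (1 + cos 74°) = 0.7536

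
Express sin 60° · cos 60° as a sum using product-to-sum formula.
sin 60° cos 60° = (1/2)[sin(60°+60°) + sin(60°-60°)]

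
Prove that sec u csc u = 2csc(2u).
RHS = 2/sin(2u) = 2/(2 sin u cos u) = 1/(sin u cos u) = (1/cos u)(1/sin u) = sec u csc u = LHS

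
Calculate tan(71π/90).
tan(71π/90) = -0.7813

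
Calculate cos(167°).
cos(167°) = -0.9744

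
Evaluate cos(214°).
cos(214°) = -0.829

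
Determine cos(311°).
cos(311°) = 0.6561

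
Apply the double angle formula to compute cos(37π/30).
cos(37π/30) = cos²37π/60 - sin²37π/60 = -0.7431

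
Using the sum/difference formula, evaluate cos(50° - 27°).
cos(50° - 27°) = cos 50° cos 27° + sin 50° sin 27° = 0.9205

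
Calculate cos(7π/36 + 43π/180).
cos(7π/36 + 43π/180) = cos 7π/36 cos 43π/180 - sin 7π/36 sin 43π/180 = 0.2079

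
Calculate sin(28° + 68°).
sin(28° + 68°) = sin 28° cos 68° + cos 28° sin 68° = 0.9945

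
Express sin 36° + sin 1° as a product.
sin 36° + sin 1° = 2 sin(18.5°) cos(17.5°)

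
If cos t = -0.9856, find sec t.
sec t = 1/cos t = -1.015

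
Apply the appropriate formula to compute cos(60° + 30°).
cos(60° + 30°) = cos 60° cos 30° - sin 60° sin 30° = 0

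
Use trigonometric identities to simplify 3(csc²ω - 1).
3(csc²ω - 1) = 3(cot²ω) (using Pythagorean identity)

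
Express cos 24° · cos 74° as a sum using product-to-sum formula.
cos 24° cos 74° = (1/2)[cos(24°-74°) + cos(24°+74°)]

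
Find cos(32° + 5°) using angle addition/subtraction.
cos(32° + 5°) = cos 32° cos 5° - sin 32° sin 5° = 0.7986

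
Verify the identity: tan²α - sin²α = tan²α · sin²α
LHS = sin²α/cos²α - sin²α = sin²α(1/cos²α - 1) = sin²α · (1 - cos²α)/cos²α = sin²α · sin²α/cos²α = sin²α · tan²α = RHS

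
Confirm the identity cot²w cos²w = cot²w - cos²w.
RHS = cos²w/sin²w - cos²w = cos²w(1/sin²w - 1) = cos²w · (1 - sin²w)/sin²w = cos²w · cos²w/sin²w = cos²w · cot²w = LHS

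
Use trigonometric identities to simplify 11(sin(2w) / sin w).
11(sin(2w) / sin w) = 11(2 cos w) (using Double angle)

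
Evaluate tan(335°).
tan(335°) = -0.4663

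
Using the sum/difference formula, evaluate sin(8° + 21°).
sin(8° + 21°) = sin 8° cos 21° + cos 8° sin 21° = 0.4848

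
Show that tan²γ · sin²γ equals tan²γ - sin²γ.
RHS = sin²γ/cos²γ - sin²γ = sin²γ(1/cos²γ - 1) = sin²γ · (1 - cos²γ)/cos²γ = sin²γ · sin²γ/cos²γ = sin²γ · tan²γ = LHS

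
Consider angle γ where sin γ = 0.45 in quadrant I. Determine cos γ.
cos γ = √(1 - sin²γ) = 0.893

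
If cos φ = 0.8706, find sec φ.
sec φ = 1/cos φ = 1.149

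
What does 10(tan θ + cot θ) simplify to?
10(tan θ + cot θ) = 10(sec θ csc θ) (using Quotient identities)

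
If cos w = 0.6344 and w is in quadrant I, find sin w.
sin w = 0.773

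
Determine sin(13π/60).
sin(13π/60) = 0.6293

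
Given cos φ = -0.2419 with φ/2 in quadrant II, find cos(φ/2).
cos(φ/2) = ±√((1 + cos φ)/2); negative since φ/2 ∈ QII, so cos(φ/2) = -0.6157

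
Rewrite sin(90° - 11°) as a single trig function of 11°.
sin(90° - 11°) = cos(11°)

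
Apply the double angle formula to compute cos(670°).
cos(670°) = cos²335° - sin²335° = 0.6428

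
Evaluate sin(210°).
sin(210°) = -1/2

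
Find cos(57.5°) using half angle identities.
cos(57.5°) = √((1 + cos 115°)/2) = 0.5373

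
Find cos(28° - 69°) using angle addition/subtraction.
cos(28° - 69°) = cos 28° cos 69° + sin 28° sin 69° = 0.7547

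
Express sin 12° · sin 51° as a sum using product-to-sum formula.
sin 12° sin 51° = (1/2)[cos(12°-51°) - cos(12°+51°)]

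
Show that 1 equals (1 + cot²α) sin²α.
RHS = csc²α · sin²α = (1/sin²α) · sin²α = 1 = LHS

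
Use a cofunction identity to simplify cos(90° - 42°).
cos(90° - 42°) = sin(42°)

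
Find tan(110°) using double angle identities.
tan(110°) = 2 tan 55° / (1 - tan²55°) = -2.747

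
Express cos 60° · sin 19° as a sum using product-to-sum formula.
cos 60° sin 19° = (1/2)[sin(60°+19°) - sin(60°-19°)]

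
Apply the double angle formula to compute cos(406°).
cos(406°) = cos²203° - sin²203° = 0.6947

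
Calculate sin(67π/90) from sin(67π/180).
sin(67π/90) = 2 sin 67π/180 cos 67π/180 = 0.7193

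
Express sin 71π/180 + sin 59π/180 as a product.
sin 71π/180 + sin 59π/180 = 2 sin(13π/36) cos(π/30)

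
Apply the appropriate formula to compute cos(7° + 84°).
cos(7° + 84°) = cos 7° cos 84° - sin 7° sin 84° = -0.01745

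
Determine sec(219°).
sec(219°) = -1.287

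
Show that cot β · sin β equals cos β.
LHS = (cos β/sin β) · sin β = cos β = RHS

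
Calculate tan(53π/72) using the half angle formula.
tan(53π/72) = sin 53π/36 / (1 + cos 53π/36) = -1.091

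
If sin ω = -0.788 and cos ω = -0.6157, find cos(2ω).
cos(2ω) = cos²ω - sin²ω = -0.2419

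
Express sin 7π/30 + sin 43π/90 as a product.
sin 7π/30 + sin 43π/90 = 2 sin(16π/45) cos(-11π/90)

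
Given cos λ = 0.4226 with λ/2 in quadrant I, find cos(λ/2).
cos(λ/2) = ±√((1 + cos λ)/2); positive since λ/2 ∈ QI, so cos(λ/2) = 0.8434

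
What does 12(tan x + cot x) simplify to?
12(tan x + cot x) = 12(sec x csc x) (using Quotient identities)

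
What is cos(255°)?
cos(255°) = -(√6-√2)/4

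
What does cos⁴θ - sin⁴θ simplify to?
cos⁴θ - sin⁴θ = cos(2θ) (using Factoring + double angle)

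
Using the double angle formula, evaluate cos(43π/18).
cos(43π/18) = cos²43π/36 - sin²43π/36 = 0.342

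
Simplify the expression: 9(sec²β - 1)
9(sec²β - 1) = 9(tan²β) (using Pythagorean identity)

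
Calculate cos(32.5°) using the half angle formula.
cos(32.5°) = √((1 + cos 65°)/2) = 0.8434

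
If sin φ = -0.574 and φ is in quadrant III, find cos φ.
cos φ = -0.8189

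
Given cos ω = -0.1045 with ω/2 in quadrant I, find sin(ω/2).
sin(ω/2) = ±√((1 - cos ω)/2); positive since ω/2 ∈ QI, so sin(ω/2) = 0.7431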